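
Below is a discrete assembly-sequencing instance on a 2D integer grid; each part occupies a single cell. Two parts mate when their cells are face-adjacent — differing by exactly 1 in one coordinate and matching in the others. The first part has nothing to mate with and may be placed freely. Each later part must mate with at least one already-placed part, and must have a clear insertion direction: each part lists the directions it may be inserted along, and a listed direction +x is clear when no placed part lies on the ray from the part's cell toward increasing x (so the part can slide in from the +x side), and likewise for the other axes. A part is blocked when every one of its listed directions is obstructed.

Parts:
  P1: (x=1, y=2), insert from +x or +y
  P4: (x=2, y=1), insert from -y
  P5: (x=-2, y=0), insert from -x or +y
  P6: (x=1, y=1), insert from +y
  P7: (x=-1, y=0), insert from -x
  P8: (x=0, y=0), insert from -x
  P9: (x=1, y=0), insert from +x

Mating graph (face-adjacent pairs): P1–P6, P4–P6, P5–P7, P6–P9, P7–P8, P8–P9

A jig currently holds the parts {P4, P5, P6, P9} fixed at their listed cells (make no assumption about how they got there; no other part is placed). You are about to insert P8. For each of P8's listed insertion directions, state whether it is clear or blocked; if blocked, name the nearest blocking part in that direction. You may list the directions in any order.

-x: blocked by P5

-x: nearest on ray is P5@(-2, 0) ⇒ blocked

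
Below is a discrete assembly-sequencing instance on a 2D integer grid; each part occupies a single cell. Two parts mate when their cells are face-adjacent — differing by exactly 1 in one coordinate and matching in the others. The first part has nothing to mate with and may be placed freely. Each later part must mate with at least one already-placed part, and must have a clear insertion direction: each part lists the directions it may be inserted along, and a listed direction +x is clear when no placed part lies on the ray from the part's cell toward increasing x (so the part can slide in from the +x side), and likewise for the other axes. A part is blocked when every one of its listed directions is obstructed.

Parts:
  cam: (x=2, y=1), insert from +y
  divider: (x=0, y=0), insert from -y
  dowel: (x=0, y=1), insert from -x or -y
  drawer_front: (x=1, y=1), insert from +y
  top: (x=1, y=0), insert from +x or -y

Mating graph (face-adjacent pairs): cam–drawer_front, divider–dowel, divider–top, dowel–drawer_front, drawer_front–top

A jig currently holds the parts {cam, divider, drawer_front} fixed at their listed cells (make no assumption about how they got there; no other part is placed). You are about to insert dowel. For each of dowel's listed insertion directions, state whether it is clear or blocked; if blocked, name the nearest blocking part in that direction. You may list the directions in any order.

-x: clear; -y: blocked by divider

-x: ray from dowel(0, 1) has no placed part ⇒ clear
-y: nearest on ray is divider@(0, 0) ⇒ blocked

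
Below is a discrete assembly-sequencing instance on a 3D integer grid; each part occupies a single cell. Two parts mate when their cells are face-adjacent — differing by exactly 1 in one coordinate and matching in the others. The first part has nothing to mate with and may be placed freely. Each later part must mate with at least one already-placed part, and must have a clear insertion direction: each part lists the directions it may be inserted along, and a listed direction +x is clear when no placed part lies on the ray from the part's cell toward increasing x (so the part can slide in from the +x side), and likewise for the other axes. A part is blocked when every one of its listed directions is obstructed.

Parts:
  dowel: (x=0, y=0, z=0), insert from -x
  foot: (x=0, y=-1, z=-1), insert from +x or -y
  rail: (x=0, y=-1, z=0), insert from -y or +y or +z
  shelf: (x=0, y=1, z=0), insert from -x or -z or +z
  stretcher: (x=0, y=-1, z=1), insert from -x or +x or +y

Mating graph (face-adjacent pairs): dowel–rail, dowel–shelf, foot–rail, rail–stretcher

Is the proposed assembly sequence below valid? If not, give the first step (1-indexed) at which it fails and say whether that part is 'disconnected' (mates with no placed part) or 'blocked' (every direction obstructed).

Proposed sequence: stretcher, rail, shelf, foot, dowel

Invalid at step 3 (disconnected)

1. stretcher@(0, -1, 1) [-x clear] — {stretcher}
2. rail@(0, -1, 0) [-y clear] — {rail, stretcher}
3. shelf@(0, 1, 0) — no placed neighbour ⇒ disconnected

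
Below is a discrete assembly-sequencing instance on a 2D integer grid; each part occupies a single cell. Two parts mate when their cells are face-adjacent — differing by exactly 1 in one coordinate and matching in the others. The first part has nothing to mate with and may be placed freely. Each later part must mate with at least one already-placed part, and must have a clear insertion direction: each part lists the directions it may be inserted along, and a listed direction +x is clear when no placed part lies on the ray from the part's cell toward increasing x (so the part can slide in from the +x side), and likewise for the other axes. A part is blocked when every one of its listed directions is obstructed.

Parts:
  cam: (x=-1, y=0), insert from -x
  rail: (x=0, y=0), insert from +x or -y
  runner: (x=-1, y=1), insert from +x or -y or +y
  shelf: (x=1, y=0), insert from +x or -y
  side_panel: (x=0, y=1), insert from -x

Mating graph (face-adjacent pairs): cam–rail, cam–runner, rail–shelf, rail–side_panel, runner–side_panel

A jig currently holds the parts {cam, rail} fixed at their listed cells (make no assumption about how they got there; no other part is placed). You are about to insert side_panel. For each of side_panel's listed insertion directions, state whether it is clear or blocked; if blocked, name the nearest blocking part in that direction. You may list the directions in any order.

-x: ray from side_panel(0, 1) has no placed part ⇒ clear

-x: clear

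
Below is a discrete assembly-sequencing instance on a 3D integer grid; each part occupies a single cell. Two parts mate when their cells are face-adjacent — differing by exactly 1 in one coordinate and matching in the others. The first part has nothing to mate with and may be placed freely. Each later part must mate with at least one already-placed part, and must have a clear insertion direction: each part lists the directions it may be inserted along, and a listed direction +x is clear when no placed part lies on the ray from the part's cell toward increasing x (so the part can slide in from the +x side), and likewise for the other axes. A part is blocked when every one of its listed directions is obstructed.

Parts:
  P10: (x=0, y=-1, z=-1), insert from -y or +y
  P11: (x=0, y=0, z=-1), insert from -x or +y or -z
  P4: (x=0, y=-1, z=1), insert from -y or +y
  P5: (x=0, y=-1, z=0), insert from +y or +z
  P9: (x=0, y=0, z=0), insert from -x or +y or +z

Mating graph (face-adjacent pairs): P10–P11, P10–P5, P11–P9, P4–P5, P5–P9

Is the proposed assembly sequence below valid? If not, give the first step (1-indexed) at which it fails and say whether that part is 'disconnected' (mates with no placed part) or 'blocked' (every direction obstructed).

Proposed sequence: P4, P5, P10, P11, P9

1. P4@(0, -1, 1) [-y clear] — {P4}
2. P5@(0, -1, 0) [+y clear] — {P4, P5}
3. P10@(0, -1, -1) [-y clear] — {P10, P4, P5}
4. P11@(0, 0, -1) [-x clear] — {P10, P11, P4, P5}
5. P9@(0, 0, 0) [-x clear] — {P10, P11, P4, P5, P9}

Valid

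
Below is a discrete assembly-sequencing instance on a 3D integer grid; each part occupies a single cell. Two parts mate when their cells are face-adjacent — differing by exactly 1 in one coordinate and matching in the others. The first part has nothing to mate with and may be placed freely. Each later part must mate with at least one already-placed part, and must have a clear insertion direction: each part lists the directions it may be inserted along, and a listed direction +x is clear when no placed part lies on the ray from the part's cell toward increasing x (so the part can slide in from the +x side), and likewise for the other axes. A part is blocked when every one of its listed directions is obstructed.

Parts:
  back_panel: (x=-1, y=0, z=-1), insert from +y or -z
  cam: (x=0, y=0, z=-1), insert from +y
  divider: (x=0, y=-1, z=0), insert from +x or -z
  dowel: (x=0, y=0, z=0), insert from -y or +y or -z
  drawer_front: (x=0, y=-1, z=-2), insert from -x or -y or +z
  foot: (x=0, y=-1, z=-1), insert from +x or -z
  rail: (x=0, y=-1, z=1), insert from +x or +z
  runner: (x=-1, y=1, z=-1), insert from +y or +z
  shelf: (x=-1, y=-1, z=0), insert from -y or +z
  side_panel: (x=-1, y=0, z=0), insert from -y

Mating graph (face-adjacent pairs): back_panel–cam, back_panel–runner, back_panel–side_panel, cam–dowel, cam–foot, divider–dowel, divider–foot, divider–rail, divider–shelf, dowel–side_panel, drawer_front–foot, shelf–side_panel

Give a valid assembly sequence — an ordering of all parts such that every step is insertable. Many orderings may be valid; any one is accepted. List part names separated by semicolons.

1. foot@(0, -1, -1) [+x clear] — {foot}
2. cam@(0, 0, -1) [+y clear] — {cam, foot}
3. back_panel@(-1, 0, -1) [+y clear] — {back_panel, cam, foot}
4. side_panel@(-1, 0, 0) [-y clear] — {back_panel, cam, foot, side_panel}
5. runner@(-1, 1, -1) [+y clear] — {back_panel, cam, foot, runner, side_panel}
6. dowel@(0, 0, 0) [-y clear] — {back_panel, cam, dowel, foot, runner, side_panel}
7. shelf@(-1, -1, 0) [-y clear] — {back_panel, cam, dowel, foot, runner, shelf, side_panel}
8. divider@(0, -1, 0) [+x clear] — {back_panel, cam, divider, dowel, foot, runner, shelf, side_panel}
9. rail@(0, -1, 1) [+x clear] — {back_panel, cam, divider, dowel, foot, rail, runner, shelf, side_panel}
10. drawer_front@(0, -1, -2) [-x clear] — {back_panel, cam, divider, dowel, drawer_front, foot, rail, runner, shelf, side_panel}

foot; cam; back_panel; side_panel; runner; dowel; shelf; divider; rail; drawer_front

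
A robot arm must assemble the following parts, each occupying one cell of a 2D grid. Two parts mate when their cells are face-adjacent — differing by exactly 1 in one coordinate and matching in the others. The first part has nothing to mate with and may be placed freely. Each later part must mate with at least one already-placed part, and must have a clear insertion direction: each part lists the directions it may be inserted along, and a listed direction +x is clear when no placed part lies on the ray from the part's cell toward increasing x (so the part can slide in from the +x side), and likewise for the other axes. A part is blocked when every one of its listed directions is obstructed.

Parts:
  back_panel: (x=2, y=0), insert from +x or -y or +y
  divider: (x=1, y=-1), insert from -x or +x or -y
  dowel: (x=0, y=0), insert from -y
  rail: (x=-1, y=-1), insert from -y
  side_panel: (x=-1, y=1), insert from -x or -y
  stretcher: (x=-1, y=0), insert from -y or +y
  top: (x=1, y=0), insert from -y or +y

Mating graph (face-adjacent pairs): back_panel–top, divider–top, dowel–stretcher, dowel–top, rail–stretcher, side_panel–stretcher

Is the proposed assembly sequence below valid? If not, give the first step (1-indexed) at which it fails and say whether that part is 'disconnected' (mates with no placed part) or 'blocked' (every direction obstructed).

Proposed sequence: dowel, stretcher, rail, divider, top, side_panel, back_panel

Invalid at step 4 (disconnected)

1. dowel@(0, 0) [-y clear] — {dowel}
2. stretcher@(-1, 0) [-y clear] — {dowel, stretcher}
3. rail@(-1, -1) [-y clear] — {dowel, rail, stretcher}
4. divider@(1, -1) — no placed neighbour ⇒ disconnected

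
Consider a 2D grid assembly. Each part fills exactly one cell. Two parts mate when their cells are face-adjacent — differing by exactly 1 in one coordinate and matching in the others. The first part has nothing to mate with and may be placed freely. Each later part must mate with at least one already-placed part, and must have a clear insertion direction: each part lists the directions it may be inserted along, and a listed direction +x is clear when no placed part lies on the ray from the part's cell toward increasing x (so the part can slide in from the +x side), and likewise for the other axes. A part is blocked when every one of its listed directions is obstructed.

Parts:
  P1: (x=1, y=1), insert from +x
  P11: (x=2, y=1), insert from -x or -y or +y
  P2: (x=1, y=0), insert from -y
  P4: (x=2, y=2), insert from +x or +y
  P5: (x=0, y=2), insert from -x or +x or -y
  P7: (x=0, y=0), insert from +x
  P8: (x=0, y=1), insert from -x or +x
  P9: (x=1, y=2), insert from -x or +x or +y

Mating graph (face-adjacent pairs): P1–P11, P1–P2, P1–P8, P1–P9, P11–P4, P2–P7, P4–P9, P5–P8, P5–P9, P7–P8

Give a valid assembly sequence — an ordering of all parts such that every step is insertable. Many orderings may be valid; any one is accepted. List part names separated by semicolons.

1. P7@(0, 0) [+x clear] — {P7}
2. P2@(1, 0) [-y clear] — {P2, P7}
3. P1@(1, 1) [+x clear] — {P1, P2, P7}
4. P9@(1, 2) [-x clear] — {P1, P2, P7, P9}
5. P5@(0, 2) [-x clear] — {P1, P2, P5, P7, P9}
6. P11@(2, 1) [-y clear] — {P1, P11, P2, P5, P7, P9}
7. P4@(2, 2) [+x clear] — {P1, P11, P2, P4, P5, P7, P9}
8. P8@(0, 1) [-x clear] — {P1, P11, P2, P4, P5, P7, P8, P9}

P7; P2; P1; P9; P5; P11; P4; P8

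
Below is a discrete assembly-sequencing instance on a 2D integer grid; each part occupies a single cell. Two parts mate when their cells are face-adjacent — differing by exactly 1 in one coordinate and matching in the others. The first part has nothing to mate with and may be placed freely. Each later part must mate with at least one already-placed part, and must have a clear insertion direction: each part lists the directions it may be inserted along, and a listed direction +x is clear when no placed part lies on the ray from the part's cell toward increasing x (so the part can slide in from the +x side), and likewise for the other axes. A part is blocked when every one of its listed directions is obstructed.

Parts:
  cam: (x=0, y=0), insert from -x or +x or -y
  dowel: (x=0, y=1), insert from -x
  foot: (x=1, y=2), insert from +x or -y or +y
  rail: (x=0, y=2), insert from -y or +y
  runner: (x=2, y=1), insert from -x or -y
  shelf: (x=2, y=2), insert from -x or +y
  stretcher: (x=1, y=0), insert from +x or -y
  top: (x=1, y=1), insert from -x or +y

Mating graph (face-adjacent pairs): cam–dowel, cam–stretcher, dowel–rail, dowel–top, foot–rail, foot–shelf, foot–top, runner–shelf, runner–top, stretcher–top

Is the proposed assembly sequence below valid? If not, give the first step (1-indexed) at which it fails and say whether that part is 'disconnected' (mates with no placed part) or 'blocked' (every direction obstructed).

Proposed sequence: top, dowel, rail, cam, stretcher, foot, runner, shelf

Valid

1. top@(1, 1) [-x clear] — {top}
2. dowel@(0, 1) [-x clear] — {dowel, top}
3. rail@(0, 2) [+y clear] — {dowel, rail, top}
4. cam@(0, 0) [-x clear] — {cam, dowel, rail, top}
5. stretcher@(1, 0) [+x clear] — {cam, dowel, rail, stretcher, top}
6. foot@(1, 2) [+x clear] — {cam, dowel, foot, rail, stretcher, top}
7. runner@(2, 1) [-y clear] — {cam, dowel, foot, rail, runner, stretcher, top}
8. shelf@(2, 2) [+y clear] — {cam, dowel, foot, rail, runner, shelf, stretcher, top}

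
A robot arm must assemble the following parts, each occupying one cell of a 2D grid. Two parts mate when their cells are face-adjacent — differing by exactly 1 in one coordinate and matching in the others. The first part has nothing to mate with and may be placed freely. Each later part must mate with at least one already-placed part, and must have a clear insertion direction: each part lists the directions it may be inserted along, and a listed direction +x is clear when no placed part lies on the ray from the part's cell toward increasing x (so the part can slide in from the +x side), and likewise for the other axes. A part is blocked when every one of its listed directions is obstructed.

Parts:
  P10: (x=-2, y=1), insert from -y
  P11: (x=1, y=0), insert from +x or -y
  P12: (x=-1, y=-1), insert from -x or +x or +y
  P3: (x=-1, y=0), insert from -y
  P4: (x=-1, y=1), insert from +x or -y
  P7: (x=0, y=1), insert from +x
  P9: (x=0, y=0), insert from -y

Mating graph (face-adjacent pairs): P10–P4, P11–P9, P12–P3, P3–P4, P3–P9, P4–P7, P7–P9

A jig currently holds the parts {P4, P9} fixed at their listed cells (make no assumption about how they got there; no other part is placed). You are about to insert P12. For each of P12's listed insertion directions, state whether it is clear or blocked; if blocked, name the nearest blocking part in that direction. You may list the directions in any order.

-x: ray from P12(-1, -1) has no placed part ⇒ clear
+x: ray from P12(-1, -1) has no placed part ⇒ clear
+y: nearest on ray is P4@(-1, 1) ⇒ blocked

+x: clear; +y: blocked by P4; -x: clear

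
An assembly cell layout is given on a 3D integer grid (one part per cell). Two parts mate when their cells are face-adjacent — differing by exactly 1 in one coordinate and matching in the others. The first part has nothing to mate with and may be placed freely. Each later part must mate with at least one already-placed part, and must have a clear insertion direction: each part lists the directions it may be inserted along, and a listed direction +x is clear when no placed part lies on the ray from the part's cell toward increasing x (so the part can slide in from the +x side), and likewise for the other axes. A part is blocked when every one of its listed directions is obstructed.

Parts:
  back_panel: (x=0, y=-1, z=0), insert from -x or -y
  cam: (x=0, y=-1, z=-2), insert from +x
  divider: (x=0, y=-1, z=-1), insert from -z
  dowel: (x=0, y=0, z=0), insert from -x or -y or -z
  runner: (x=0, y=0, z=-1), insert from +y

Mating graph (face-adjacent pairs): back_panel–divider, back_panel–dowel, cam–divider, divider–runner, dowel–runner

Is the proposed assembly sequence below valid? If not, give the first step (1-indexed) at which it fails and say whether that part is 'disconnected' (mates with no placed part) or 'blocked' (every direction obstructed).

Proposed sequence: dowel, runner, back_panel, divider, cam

1. dowel@(0, 0, 0) [-x clear] — {dowel}
2. runner@(0, 0, -1) [+y clear] — {dowel, runner}
3. back_panel@(0, -1, 0) [-x clear] — {back_panel, dowel, runner}
4. divider@(0, -1, -1) [-z clear] — {back_panel, divider, dowel, runner}
5. cam@(0, -1, -2) [+x clear] — {back_panel, cam, divider, dowel, runner}

Valid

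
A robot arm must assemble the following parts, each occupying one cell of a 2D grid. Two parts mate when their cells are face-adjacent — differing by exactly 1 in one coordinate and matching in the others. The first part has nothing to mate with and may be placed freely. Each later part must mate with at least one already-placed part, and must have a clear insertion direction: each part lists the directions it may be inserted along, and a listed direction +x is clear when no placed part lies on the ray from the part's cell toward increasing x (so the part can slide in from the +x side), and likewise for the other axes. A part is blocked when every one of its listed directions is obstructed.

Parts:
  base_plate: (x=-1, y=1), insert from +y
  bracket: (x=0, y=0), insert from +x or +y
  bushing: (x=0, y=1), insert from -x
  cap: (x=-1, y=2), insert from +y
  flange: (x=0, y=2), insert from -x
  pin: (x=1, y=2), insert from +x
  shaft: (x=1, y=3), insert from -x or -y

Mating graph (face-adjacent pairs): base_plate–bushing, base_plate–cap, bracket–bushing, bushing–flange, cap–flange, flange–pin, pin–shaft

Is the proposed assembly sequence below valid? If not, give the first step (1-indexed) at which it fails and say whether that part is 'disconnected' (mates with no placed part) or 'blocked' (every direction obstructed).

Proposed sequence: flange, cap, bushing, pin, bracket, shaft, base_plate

Invalid at step 7 (blocked)

1. flange@(0, 2) [-x clear] — {flange}
2. cap@(-1, 2) [+y clear] — {cap, flange}
3. bushing@(0, 1) [-x clear] — {bushing, cap, flange}
4. pin@(1, 2) [+x clear] — {bushing, cap, flange, pin}
5. bracket@(0, 0) [+x clear] — {bracket, bushing, cap, flange, pin}
6. shaft@(1, 3) [-x clear] — {bracket, bushing, cap, flange, pin, shaft}
7. base_plate@(-1, 1) — +y all obstructed ⇒ blocked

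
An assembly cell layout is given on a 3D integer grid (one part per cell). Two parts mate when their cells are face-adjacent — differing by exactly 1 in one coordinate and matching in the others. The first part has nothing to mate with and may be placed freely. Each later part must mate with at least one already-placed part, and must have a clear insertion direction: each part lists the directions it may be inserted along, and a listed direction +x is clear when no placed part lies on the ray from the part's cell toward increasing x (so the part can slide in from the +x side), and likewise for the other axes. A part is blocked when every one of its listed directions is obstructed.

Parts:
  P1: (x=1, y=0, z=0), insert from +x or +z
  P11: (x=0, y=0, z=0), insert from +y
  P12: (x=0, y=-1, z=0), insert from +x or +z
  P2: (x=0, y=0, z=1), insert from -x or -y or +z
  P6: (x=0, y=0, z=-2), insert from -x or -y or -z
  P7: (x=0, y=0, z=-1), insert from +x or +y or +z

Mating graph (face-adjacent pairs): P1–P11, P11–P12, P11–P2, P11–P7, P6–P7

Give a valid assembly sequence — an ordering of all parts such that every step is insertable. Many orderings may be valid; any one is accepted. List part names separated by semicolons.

P12; P11; P2; P1; P7; P6

1. P12@(0, -1, 0) [+x clear] — {P12}
2. P11@(0, 0, 0) [+y clear] — {P11, P12}
3. P2@(0, 0, 1) [-x clear] — {P11, P12, P2}
4. P1@(1, 0, 0) [+x clear] — {P1, P11, P12, P2}
5. P7@(0, 0, -1) [+x clear] — {P1, P11, P12, P2, P7}
6. P6@(0, 0, -2) [-x clear] — {P1, P11, P12, P2, P6, P7}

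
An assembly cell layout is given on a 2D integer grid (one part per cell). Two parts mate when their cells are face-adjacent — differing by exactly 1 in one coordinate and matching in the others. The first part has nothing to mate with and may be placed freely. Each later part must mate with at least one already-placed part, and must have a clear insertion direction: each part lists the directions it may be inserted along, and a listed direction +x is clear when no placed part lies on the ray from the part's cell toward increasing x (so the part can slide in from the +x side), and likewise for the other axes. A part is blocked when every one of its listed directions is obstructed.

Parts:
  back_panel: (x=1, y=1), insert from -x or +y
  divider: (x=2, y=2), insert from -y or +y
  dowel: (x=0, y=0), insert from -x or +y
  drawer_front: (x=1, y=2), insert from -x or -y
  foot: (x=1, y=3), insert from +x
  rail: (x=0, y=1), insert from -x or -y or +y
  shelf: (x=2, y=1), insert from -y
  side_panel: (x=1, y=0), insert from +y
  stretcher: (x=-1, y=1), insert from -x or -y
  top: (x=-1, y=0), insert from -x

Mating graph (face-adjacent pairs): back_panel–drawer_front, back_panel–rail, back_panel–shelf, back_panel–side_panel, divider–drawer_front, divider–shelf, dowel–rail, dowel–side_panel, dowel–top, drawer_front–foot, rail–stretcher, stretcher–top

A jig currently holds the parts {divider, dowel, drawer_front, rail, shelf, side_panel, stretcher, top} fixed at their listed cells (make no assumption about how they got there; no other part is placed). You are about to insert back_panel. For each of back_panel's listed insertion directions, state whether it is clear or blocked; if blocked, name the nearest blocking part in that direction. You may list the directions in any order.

-x: nearest on ray is rail@(0, 1) ⇒ blocked
+y: nearest on ray is drawer_front@(1, 2) ⇒ blocked

+y: blocked by drawer_front; -x: blocked by rail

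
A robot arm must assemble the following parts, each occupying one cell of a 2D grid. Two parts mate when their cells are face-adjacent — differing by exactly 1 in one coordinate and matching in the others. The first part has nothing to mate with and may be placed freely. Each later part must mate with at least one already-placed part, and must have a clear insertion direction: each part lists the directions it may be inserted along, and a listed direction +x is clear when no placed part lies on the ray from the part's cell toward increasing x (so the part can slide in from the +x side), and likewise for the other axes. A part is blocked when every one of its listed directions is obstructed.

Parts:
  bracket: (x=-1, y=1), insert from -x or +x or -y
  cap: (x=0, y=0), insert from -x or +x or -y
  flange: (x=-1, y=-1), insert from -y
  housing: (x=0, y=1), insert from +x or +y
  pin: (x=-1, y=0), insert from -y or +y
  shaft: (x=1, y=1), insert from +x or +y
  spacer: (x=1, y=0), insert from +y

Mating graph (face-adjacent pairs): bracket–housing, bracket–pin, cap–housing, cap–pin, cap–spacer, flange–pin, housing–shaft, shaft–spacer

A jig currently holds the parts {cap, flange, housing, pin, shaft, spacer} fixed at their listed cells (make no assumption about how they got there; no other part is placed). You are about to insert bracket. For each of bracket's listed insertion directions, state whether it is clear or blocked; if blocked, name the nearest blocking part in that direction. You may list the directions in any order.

+x: blocked by housing; -x: clear; -y: blocked by pin

-x: ray from bracket(-1, 1) has no placed part ⇒ clear
+x: nearest on ray is housing@(0, 1) ⇒ blocked
-y: nearest on ray is pin@(-1, 0) ⇒ blocked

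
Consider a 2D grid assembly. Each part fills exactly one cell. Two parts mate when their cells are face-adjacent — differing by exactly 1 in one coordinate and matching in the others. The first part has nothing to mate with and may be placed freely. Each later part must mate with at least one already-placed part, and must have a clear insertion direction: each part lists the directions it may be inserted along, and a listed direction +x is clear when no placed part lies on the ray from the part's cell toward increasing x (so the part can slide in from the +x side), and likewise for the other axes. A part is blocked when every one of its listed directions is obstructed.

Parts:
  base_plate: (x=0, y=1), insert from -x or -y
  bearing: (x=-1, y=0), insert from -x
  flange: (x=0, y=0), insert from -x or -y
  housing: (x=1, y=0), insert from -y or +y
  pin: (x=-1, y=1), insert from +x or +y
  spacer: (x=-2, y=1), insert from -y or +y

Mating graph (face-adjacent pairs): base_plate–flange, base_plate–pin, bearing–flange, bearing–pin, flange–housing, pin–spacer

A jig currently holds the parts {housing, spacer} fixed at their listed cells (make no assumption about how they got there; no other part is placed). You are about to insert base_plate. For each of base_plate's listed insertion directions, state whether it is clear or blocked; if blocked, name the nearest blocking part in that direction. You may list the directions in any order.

-x: nearest on ray is spacer@(-2, 1) ⇒ blocked
-y: ray from base_plate(0, 1) has no placed part ⇒ clear

-x: blocked by spacer; -y: clear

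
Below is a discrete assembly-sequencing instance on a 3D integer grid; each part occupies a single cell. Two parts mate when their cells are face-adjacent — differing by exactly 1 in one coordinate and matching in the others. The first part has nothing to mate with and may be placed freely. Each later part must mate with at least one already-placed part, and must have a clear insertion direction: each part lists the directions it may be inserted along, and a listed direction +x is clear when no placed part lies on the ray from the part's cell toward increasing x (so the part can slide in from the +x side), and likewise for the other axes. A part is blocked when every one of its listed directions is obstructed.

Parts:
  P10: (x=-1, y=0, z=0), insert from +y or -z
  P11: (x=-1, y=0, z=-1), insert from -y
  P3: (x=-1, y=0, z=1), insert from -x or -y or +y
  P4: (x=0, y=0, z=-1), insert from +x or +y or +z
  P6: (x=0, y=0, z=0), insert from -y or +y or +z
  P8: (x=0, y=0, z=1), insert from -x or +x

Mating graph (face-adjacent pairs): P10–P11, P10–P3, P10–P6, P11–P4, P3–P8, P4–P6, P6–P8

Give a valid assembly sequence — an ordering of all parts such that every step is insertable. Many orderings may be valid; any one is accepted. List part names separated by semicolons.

P6; P10; P11; P8; P3; P4

1. P6@(0, 0, 0) [-y clear] — {P6}
2. P10@(-1, 0, 0) [+y clear] — {P10, P6}
3. P11@(-1, 0, -1) [-y clear] — {P10, P11, P6}
4. P8@(0, 0, 1) [-x clear] — {P10, P11, P6, P8}
5. P3@(-1, 0, 1) [-x clear] — {P10, P11, P3, P6, P8}
6. P4@(0, 0, -1) [+x clear] — {P10, P11, P3, P4, P6, P8}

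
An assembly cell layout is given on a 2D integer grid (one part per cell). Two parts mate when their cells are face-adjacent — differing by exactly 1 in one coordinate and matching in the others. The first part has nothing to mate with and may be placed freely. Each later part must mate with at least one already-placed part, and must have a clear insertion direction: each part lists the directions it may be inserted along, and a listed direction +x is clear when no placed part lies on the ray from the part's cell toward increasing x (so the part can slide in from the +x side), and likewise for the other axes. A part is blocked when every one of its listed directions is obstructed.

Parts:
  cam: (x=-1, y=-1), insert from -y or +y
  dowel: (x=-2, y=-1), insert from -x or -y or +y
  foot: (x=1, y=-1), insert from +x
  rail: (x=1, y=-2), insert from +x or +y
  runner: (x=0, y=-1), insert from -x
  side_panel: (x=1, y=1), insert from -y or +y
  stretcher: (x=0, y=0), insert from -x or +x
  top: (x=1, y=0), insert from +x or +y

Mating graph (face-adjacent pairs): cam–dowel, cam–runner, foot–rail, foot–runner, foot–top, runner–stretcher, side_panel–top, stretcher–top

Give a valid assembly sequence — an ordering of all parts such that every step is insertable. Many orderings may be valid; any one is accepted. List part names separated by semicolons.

side_panel; top; stretcher; foot; rail; runner; cam; dowel

1. side_panel@(1, 1) [-y clear] — {side_panel}
2. top@(1, 0) [+x clear] — {side_panel, top}
3. stretcher@(0, 0) [-x clear] — {side_panel, stretcher, top}
4. foot@(1, -1) [+x clear] — {foot, side_panel, stretcher, top}
5. rail@(1, -2) [+x clear] — {foot, rail, side_panel, stretcher, top}
6. runner@(0, -1) [-x clear] — {foot, rail, runner, side_panel, stretcher, top}
7. cam@(-1, -1) [-y clear] — {cam, foot, rail, runner, side_panel, stretcher, top}
8. dowel@(-2, -1) [-x clear] — {cam, dowel, foot, rail, runner, side_panel, stretcher, top}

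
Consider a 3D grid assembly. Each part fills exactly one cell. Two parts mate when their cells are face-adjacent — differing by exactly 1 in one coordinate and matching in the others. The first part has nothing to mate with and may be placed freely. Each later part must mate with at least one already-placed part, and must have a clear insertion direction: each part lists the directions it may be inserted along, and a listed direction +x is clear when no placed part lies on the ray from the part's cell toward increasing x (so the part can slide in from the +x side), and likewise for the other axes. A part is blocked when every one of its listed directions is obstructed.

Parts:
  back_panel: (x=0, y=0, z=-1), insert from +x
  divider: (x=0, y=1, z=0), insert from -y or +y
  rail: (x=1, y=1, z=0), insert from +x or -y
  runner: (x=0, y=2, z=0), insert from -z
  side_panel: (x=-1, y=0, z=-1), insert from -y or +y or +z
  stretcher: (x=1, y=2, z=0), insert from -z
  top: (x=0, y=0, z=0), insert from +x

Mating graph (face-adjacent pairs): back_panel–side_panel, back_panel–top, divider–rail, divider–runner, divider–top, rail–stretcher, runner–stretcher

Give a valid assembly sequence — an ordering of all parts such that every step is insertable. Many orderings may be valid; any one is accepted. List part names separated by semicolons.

side_panel; back_panel; top; divider; rail; stretcher; runner

1. side_panel@(-1, 0, -1) [-y clear] — {side_panel}
2. back_panel@(0, 0, -1) [+x clear] — {back_panel, side_panel}
3. top@(0, 0, 0) [+x clear] — {back_panel, side_panel, top}
4. divider@(0, 1, 0) [+y clear] — {back_panel, divider, side_panel, top}
5. rail@(1, 1, 0) [+x clear] — {back_panel, divider, rail, side_panel, top}
6. stretcher@(1, 2, 0) [-z clear] — {back_panel, divider, rail, side_panel, stretcher, top}
7. runner@(0, 2, 0) [-z clear] — {back_panel, divider, rail, runner, side_panel, stretcher, top}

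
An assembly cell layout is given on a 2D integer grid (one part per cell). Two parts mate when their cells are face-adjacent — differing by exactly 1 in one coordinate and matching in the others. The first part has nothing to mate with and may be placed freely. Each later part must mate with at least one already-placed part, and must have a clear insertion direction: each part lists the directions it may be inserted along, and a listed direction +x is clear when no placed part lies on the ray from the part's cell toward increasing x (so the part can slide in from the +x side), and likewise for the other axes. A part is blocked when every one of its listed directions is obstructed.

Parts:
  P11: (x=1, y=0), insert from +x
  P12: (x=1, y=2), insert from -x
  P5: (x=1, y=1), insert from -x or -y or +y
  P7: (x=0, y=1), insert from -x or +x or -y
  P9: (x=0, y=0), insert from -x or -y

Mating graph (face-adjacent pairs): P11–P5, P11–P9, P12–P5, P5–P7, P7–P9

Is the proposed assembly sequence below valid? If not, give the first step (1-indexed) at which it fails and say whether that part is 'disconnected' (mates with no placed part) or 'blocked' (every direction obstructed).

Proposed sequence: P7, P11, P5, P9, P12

1. P7@(0, 1) [-x clear] — {P7}
2. P11@(1, 0) — no placed neighbour ⇒ disconnected

Invalid at step 2 (disconnected)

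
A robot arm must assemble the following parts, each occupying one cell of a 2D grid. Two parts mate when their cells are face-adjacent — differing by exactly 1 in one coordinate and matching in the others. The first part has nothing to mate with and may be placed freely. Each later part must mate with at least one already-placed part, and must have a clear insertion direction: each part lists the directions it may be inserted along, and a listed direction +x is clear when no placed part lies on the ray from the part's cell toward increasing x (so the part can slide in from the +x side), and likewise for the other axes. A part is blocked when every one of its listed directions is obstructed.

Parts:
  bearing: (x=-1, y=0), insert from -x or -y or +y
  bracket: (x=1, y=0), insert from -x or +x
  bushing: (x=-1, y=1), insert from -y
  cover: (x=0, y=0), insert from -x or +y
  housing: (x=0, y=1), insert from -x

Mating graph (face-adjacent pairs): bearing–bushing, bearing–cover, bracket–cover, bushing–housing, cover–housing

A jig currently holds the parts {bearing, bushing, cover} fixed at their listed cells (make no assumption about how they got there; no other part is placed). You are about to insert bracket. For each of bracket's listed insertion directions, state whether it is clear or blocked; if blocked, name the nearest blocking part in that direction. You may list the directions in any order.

+x: clear; -x: blocked by cover

-x: nearest on ray is cover@(0, 0) ⇒ blocked
+x: ray from bracket(1, 0) has no placed part ⇒ clear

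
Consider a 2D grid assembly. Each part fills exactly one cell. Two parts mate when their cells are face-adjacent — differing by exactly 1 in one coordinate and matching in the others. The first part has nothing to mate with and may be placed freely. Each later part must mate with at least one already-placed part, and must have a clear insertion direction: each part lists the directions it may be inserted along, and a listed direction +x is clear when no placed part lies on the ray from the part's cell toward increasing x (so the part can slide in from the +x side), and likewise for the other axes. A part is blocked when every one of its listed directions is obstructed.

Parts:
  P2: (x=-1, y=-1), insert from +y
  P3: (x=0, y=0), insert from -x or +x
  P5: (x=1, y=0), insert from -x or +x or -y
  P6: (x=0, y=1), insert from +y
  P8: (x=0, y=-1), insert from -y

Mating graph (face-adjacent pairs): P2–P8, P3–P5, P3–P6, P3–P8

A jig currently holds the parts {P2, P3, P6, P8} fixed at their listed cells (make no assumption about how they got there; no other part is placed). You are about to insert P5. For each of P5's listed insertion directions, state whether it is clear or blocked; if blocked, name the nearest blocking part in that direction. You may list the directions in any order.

+x: clear; -x: blocked by P3; -y: clear

-x: nearest on ray is P3@(0, 0) ⇒ blocked
+x: ray from P5(1, 0) has no placed part ⇒ clear
-y: ray from P5(1, 0) has no placed part ⇒ clear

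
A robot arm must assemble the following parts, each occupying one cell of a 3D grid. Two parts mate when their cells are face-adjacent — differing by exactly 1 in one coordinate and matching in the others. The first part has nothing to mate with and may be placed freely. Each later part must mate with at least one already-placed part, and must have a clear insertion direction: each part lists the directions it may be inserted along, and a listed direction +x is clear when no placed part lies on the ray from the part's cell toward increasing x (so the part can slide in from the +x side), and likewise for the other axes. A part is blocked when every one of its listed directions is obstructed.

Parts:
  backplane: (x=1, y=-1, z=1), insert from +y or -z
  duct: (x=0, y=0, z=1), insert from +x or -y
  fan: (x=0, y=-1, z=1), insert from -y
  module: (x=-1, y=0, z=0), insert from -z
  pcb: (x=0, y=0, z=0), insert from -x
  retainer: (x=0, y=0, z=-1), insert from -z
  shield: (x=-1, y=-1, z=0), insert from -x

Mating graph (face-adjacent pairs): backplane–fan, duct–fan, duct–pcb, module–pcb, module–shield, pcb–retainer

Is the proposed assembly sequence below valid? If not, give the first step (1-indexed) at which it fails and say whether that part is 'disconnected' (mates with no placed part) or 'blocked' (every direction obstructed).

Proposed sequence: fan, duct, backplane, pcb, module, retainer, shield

Valid

1. fan@(0, -1, 1) [-y clear] — {fan}
2. duct@(0, 0, 1) [+x clear] — {duct, fan}
3. backplane@(1, -1, 1) [+y clear] — {backplane, duct, fan}
4. pcb@(0, 0, 0) [-x clear] — {backplane, duct, fan, pcb}
5. module@(-1, 0, 0) [-z clear] — {backplane, duct, fan, module, pcb}
6. retainer@(0, 0, -1) [-z clear] — {backplane, duct, fan, module, pcb, retainer}
7. shield@(-1, -1, 0) [-x clear] — {backplane, duct, fan, module, pcb, retainer, shield}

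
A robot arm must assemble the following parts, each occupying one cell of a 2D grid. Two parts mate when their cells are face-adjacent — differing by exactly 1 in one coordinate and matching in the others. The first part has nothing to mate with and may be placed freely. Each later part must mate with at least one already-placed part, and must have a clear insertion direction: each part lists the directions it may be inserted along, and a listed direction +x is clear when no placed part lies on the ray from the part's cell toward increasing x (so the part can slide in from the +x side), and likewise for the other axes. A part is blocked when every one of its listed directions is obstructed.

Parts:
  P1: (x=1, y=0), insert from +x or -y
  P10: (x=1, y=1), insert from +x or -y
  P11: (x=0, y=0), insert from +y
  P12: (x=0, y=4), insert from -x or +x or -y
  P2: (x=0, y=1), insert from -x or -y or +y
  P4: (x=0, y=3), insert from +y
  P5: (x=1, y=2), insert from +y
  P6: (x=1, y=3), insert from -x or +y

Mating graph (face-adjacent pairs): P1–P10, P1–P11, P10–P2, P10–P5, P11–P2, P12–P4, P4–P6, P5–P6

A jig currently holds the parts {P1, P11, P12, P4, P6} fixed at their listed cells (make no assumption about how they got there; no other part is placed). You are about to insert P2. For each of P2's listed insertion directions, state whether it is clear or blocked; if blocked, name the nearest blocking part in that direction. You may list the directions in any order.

+y: blocked by P4; -x: clear; -y: blocked by P11

-x: ray from P2(0, 1) has no placed part ⇒ clear
-y: nearest on ray is P11@(0, 0) ⇒ blocked
+y: nearest on ray is P4@(0, 3) ⇒ blocked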